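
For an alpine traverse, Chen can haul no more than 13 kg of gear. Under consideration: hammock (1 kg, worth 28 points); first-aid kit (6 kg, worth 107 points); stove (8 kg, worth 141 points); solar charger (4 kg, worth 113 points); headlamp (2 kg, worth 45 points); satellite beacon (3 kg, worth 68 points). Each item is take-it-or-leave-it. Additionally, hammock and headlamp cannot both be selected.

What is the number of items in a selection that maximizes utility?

3

Optimal total is 288.
For example first-aid kit + solar charger + satellite beacon achieves it, using 13 kg.
Every optimal selection uses 3 items.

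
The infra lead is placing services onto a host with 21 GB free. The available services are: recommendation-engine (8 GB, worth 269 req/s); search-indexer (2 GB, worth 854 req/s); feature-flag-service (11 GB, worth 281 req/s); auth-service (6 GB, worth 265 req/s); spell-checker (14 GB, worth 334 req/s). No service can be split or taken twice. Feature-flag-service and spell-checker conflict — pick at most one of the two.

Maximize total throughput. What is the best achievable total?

1404

Greedy by ratio would take recommendation-engine + search-indexer + auth-service: 16 GB used, total 1388.
The 6 GB tied up in auth-service is better spent on feature-flag-service — total rises to 1404 (21 GB).
The closest alternative, search-indexer + feature-flag-service + auth-service, reaches only 1400.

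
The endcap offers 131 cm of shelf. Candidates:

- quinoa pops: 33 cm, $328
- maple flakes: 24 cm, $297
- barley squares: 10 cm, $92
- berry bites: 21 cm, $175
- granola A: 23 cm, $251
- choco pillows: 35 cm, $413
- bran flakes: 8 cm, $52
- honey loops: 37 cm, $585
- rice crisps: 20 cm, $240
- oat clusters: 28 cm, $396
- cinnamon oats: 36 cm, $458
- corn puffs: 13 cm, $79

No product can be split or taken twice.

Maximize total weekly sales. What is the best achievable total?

1771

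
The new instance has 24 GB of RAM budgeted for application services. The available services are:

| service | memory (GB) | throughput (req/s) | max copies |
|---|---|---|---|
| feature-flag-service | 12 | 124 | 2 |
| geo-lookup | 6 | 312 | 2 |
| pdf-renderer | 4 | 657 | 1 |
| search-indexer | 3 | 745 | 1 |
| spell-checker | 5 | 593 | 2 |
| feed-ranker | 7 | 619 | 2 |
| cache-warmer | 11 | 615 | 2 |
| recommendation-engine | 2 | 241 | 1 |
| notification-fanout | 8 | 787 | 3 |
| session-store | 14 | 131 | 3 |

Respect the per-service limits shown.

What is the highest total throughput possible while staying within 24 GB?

Ranking by ratio (throughput/GB): search-indexer 248.33, pdf-renderer 164.25, recommendation-engine 120.50, spell-checker 118.60.
Taking the top-ratio services first gives pdf-renderer + search-indexer + 2×spell-checker + recommendation-engine for 2829 (19 GB).
The 2 GB tied up in recommendation-engine is better spent on feed-ranker — total rises to 3207 (24 GB).
That's the maximum — no swap from here does better than 3207.

3207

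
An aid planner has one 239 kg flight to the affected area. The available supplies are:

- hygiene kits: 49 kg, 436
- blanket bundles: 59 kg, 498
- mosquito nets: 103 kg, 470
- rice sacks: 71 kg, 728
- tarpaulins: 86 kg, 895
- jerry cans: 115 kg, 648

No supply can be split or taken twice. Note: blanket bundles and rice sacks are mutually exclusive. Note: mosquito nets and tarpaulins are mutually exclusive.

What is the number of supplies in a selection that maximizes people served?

3

The maximum people served within 239 kg is 2059.
One optimal bundle: hygiene kits + rice sacks + tarpaulins (206 kg).
All optima have 3 supplies.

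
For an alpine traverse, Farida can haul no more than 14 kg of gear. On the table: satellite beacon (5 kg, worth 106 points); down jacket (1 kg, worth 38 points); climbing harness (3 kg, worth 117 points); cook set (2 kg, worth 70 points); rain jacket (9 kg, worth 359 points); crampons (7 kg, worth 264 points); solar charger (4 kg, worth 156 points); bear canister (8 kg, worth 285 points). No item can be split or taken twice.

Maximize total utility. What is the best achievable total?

A density-first pass picks down jacket + climbing harness + rain jacket — 514 at 13 kg.
The 3 kg tied up in climbing harness is better spent on solar charger — total rises to 553 (14 kg).
That's the maximum — no swap from here does better than 553.

553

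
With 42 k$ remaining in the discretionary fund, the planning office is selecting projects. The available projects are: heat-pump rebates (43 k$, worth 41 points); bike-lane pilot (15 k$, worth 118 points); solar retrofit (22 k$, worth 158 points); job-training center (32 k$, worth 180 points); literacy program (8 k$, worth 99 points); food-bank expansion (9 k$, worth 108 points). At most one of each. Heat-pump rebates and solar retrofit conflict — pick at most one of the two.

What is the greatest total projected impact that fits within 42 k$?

Taking the top-ratio projects first gives bike-lane pilot + literacy program + food-bank expansion for 325 (32 k$).
Replace bike-lane pilot with solar retrofit: the trade gains 40 net, giving 365 at 39 k$.
No other feasible combination exceeds 365.

365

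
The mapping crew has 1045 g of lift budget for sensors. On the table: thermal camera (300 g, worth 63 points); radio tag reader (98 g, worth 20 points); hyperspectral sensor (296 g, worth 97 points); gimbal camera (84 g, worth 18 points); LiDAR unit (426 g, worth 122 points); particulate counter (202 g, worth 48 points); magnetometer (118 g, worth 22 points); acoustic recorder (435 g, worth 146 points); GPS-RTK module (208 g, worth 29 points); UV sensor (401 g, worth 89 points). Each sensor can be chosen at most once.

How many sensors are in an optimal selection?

4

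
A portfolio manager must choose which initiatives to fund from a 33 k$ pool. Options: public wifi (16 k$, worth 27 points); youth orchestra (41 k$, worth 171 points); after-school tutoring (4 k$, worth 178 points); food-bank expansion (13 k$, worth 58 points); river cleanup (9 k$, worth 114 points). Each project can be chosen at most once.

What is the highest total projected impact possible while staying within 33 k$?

Taking after-school tutoring + food-bank expansion + river cleanup: 26 k$ used, 350 in projected impact.
Runner-up public wifi + after-school tutoring + river cleanup tops out at 319.

350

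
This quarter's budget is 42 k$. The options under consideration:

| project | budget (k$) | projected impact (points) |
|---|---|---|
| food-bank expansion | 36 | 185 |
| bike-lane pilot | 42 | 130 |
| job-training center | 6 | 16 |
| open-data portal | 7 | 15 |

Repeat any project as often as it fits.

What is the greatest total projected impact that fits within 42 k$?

201

Taking food-bank expansion + job-training center: 42 k$ used, 201 in projected impact.
No other feasible combination exceeds 201.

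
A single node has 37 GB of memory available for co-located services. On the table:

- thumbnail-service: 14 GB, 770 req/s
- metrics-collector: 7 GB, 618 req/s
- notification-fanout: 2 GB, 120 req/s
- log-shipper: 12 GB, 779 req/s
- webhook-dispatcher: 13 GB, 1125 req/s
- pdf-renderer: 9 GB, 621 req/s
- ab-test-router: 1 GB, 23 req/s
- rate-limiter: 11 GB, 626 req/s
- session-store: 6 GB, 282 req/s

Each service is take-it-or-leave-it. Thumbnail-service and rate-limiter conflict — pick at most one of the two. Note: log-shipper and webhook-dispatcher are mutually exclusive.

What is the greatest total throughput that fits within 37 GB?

2766

Taking metrics-collector + notification-fanout + webhook-dispatcher + pdf-renderer + session-store: 37 GB used, 2766 in throughput.
Runner-up metrics-collector + webhook-dispatcher + pdf-renderer + ab-test-router + session-store tops out at 2669.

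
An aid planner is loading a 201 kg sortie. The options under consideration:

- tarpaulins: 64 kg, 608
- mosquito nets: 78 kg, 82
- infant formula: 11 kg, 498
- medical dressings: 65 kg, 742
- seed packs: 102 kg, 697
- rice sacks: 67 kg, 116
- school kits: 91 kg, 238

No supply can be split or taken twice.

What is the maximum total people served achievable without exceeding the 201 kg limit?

1937

The ratio heuristic lands on tarpaulins + infant formula + medical dressings (1848) but leaves 61 kg idle.
Dropping tarpaulins frees 64 kg; slotting in seed packs (102 kg) lifts the total to 1937 at 178 kg.
That's the maximum — no swap from here does better than 1937.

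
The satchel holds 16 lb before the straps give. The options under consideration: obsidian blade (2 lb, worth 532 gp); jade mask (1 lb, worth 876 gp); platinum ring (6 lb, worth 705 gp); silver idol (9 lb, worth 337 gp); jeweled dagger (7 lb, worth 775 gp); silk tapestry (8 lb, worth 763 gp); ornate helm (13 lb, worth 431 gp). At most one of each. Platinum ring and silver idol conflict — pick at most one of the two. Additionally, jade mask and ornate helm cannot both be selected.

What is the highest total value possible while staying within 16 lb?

2888

Density check — jade mask 876.00, obsidian blade 266.00, platinum ring 117.50 are the best per lb.
The ratio ordering already packs tightly: obsidian blade + jade mask + platinum ring + jeweled dagger, 16 lb, 2888.
An exhaustive check of the 128 subsets confirms 2888.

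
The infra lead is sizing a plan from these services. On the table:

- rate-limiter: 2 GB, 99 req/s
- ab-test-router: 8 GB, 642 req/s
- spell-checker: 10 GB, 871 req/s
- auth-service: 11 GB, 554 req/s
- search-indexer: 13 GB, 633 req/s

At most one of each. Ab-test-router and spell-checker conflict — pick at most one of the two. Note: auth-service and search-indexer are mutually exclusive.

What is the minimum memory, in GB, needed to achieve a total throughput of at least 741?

10

Minimise GB subject to total throughput ≥ 741.
rate-limiter + ab-test-router reaches 741 using 10 GB.
Any bundle with less than 10 GB falls short of 741.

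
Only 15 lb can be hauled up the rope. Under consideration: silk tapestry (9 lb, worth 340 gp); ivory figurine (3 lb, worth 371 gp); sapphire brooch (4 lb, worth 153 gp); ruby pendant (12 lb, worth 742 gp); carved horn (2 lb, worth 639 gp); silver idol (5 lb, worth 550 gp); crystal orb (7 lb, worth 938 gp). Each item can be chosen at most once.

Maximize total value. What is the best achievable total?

2127

Greedy by ratio would take ivory figurine + carved horn + crystal orb: 12 lb used, total 1948.
The 3 lb tied up in ivory figurine is better spent on silver idol — total rises to 2127 (14 lb).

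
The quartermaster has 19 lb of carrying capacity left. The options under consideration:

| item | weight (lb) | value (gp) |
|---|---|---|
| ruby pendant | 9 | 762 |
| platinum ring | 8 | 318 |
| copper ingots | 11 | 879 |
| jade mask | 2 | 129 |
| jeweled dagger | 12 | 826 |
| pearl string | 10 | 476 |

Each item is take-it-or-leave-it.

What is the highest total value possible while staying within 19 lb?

Greedy by ratio would take ruby pendant + platinum ring + jade mask: 19 lb used, total 1209.
The 10 lb tied up in platinum ring and jade mask is better spent on pearl string — total rises to 1238 (19 lb).
Runner-up ruby pendant + platinum ring + jade mask tops out at 1209.

1238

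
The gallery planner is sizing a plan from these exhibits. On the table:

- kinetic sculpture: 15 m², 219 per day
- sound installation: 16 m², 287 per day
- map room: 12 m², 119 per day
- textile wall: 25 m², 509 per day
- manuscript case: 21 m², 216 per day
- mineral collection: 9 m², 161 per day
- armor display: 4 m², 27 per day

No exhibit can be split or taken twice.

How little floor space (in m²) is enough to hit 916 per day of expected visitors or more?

Minimise m² subject to total expected visitors ≥ 916.
sound installation + textile wall + mineral collection: 957 expected visitors at 50 m².
No combination under 50 m² hits 916.

50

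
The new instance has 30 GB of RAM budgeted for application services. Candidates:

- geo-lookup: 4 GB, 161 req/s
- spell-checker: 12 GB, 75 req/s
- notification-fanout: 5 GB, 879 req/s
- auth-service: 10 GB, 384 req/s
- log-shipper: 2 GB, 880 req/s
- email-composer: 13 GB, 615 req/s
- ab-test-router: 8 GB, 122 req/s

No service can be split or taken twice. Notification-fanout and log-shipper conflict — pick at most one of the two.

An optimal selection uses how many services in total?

4

The maximum throughput within 30 GB is 2040.
One optimal bundle: geo-lookup + auth-service + log-shipper + email-composer (29 GB).
Every optimal selection uses 4 services.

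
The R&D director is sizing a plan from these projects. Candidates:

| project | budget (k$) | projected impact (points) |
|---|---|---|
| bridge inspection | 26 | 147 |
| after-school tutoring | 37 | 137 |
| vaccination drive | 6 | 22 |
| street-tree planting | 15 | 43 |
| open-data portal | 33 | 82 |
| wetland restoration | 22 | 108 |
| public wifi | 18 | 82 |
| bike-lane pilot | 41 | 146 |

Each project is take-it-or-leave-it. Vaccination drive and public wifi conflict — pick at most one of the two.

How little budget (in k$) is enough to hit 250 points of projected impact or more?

Minimise k$ subject to total projected impact ≥ 250.
bridge inspection + wetland restoration: 255 projected impact at 48 k$.
Any bundle with less than 48 k$ falls short of 250.

48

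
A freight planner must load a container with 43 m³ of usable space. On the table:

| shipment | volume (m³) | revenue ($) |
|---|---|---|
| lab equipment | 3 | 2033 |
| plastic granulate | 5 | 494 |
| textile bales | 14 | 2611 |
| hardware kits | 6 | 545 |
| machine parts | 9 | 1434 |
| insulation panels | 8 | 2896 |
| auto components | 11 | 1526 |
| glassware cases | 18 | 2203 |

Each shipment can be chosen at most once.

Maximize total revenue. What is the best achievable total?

By revenue per m³: lab equipment 677.67, insulation panels 362.00, textile bales 186.50 lead.
Greedy by ratio would take lab equipment + plastic granulate + textile bales + machine parts + insulation panels: 39 m³ used, total 9468.
Dropping plastic granulate and machine parts frees 14 m³; slotting in glassware cases (18 m³) lifts the total to 9743 at 43 m³.

9743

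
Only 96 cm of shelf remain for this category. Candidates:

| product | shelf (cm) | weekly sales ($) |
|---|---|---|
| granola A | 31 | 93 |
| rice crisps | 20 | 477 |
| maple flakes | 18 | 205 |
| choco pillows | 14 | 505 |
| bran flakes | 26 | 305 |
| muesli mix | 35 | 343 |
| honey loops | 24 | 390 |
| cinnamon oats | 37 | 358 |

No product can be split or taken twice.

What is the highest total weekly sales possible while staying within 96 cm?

1730

Density check — choco pillows 36.07, rice crisps 23.85, honey loops 16.25, bran flakes 11.73 are the best per cm.
Taking the top-ratio products first gives rice crisps + choco pillows + bran flakes + honey loops for 1677 (84 cm).
The 26 cm tied up in bran flakes is better spent on cinnamon oats — total rises to 1730 (95 cm).
Runner-up rice crisps + choco pillows + muesli mix + honey loops tops out at 1715.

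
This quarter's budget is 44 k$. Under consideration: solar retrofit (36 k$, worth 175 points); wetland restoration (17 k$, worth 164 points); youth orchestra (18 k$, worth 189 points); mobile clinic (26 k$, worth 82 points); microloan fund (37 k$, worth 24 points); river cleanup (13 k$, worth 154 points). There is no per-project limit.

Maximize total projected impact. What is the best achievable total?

497

Greedy by ratio would take 3×river cleanup: 39 k$ used, total 462.
Dropping river cleanup frees 13 k$; slotting in youth orchestra (18 k$) lifts the total to 497 at 44 k$.
Nothing else within 44 k$ beats 497.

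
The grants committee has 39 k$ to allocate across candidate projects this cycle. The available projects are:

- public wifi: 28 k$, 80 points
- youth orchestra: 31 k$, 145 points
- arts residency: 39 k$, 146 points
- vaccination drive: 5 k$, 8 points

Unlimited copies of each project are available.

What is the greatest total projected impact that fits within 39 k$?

Best packing: youth orchestra + vaccination drive — 36 k$, 153 total.

153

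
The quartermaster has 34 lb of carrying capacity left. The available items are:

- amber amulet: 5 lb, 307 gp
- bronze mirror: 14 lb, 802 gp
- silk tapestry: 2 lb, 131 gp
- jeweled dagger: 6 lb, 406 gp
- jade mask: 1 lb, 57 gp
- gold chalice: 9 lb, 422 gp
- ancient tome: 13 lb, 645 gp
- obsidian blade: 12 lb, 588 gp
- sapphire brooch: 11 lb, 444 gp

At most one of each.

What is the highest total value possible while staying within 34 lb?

Ranking by ratio (value/lb): jeweled dagger 67.67, silk tapestry 65.50, amber amulet 61.40.
A density-first pass picks amber amulet + bronze mirror + silk tapestry + jeweled dagger + jade mask — 1703 at 28 lb.
Dropping silk tapestry and jade mask frees 3 lb; slotting in gold chalice (9 lb) lifts the total to 1937 at 34 lb.

1937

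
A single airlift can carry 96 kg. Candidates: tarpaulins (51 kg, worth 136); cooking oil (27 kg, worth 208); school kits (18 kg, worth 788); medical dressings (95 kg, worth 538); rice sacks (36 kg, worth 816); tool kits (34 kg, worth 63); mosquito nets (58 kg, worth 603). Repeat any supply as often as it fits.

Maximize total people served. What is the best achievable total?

3940

5×school kits uses 90 of the 96 kg and totals 3940.
Every other selection either busts 96 kg or fails to beat 3940.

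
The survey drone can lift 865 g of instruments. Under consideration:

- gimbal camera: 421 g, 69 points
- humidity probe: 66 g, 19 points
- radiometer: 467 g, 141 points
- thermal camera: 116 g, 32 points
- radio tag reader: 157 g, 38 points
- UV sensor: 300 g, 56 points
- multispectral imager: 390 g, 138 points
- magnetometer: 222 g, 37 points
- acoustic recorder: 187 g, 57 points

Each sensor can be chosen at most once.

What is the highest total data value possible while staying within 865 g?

Greedy by ratio would take humidity probe + thermal camera + multispectral imager + acoustic recorder: 759 g used, total 246.
Replace humidity probe and thermal camera and acoustic recorder with radiometer: the trade gains 33 net, giving 279 at 857 g.

279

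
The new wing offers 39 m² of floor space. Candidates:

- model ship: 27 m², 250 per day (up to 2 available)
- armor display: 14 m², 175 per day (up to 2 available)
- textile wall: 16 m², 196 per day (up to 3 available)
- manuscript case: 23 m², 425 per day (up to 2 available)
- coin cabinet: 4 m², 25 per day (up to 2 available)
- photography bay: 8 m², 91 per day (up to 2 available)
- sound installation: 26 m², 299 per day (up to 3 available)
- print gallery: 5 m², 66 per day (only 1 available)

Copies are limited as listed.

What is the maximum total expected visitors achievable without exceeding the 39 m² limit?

A density-first pass picks manuscript case + photography bay + print gallery — 582 at 36 m².
The 13 m² tied up in photography bay and print gallery is better spent on textile wall — total rises to 621 (39 m²).
No other feasible combination exceeds 621.

621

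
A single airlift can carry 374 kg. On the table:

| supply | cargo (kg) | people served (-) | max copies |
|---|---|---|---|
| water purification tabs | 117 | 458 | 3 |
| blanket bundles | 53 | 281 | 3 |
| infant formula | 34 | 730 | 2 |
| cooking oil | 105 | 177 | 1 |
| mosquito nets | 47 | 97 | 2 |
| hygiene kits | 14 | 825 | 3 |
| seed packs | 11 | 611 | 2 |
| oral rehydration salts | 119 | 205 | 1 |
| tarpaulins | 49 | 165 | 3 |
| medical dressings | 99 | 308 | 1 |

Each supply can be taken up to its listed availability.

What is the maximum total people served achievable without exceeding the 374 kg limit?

6177

A density-first pass picks 3×blanket bundles + 2×infant formula + 3×hygiene kits + 2×seed packs + tarpaulins — 6165 at 340 kg.
Replace blanket bundles and tarpaulins with water purification tabs: the trade gains 12 net, giving 6177 at 355 kg.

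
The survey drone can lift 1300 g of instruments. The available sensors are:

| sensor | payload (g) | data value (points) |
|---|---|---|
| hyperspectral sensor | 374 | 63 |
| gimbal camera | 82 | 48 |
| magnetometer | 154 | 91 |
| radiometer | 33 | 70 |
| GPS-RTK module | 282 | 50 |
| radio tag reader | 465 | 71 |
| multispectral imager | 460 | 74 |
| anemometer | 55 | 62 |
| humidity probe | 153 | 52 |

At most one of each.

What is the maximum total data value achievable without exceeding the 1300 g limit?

Density check — radiometer 2.12, anemometer 1.13, magnetometer 0.59, gimbal camera 0.59 are the best per g.
The ratio heuristic lands on hyperspectral sensor + gimbal camera + magnetometer + radiometer + GPS-RTK module + anemometer + humidity probe (436) but leaves 167 g idle.
Replace hyperspectral sensor with multispectral imager: the trade gains 11 net, giving 447 at 1219 g.
Nothing else within 1300 g beats 447.

447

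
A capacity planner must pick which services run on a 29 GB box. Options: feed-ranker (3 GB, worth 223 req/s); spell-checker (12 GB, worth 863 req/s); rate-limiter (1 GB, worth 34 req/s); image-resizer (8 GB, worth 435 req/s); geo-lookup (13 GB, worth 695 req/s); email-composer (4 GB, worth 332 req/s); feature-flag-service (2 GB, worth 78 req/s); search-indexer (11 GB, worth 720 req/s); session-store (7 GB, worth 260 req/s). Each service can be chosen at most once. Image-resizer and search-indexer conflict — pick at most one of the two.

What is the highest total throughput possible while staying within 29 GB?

1993

Greedy by ratio would take feed-ranker + spell-checker + image-resizer + email-composer + feature-flag-service: 29 GB used, total 1931.
Replace feed-ranker and image-resizer with search-indexer: the trade gains 62 net, giving 1993 at 29 GB.
That's the maximum — no feasible swap from here does better than 1993.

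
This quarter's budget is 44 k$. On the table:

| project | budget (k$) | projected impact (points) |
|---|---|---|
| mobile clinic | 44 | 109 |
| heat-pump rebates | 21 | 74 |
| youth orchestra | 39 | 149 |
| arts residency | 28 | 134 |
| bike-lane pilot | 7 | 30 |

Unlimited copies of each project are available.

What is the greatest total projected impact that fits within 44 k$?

194

By projected impact per k$: arts residency 4.79, bike-lane pilot 4.29, youth orchestra 3.82, heat-pump rebates 3.52 lead.
Best packing: arts residency + 2×bike-lane pilot — 42 k$, 194 total.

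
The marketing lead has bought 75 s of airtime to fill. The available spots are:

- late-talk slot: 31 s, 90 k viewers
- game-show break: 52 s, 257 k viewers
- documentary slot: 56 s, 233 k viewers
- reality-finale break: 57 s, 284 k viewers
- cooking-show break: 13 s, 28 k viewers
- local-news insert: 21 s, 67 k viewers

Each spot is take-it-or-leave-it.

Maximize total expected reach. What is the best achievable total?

Ranking by ratio (expected reach/s): reality-finale break 4.98, game-show break 4.94, documentary slot 4.16, local-news insert 3.19.
Taking the top-ratio spots first gives reality-finale break + cooking-show break for 312 (70 s).
Dropping reality-finale break and cooking-show break frees 70 s; slotting in game-show break + local-news insert (73 s) lifts the total to 324 at 73 s.
Every other selection either busts 75 s or fails to beat 324.

324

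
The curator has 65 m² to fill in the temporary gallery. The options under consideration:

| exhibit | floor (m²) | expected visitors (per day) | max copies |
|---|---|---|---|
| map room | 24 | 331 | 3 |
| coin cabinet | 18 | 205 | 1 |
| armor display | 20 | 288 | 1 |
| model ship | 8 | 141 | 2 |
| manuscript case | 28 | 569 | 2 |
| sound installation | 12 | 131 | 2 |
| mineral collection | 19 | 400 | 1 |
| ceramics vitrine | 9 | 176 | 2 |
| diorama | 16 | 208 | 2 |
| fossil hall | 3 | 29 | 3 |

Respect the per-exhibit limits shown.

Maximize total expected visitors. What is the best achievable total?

Manuscript case + mineral collection + 2×ceramics vitrine uses 65 of the 65 m² and totals 1321.
Nothing else within 65 m² beats 1321.

1321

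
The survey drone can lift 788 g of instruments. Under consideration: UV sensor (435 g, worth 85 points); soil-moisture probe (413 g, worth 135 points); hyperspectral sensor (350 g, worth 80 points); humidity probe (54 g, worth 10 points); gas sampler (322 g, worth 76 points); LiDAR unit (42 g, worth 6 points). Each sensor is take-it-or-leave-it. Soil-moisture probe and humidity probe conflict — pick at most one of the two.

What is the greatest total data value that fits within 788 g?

217

Ranking by ratio (data value/g): soil-moisture probe 0.33, gas sampler 0.24, hyperspectral sensor 0.23, UV sensor 0.20.
Best packing: soil-moisture probe + gas sampler + LiDAR unit — 777 g, 217 total.
Runner-up soil-moisture probe + hyperspectral sensor tops out at 215.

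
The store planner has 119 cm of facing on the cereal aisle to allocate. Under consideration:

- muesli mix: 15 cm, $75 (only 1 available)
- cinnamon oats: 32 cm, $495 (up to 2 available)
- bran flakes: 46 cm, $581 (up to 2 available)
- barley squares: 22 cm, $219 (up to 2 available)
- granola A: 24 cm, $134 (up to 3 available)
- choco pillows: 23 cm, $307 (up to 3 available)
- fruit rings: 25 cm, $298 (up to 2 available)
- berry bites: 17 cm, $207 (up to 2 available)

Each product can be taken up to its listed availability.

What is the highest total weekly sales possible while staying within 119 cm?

A density-first pass picks 2×cinnamon oats + 2×choco pillows — 1604 at 110 cm.
The 32 cm tied up in cinnamon oats is better spent on choco pillows + berry bites — total rises to 1623 (118 cm).
No other feasible combination exceeds 1623.

1623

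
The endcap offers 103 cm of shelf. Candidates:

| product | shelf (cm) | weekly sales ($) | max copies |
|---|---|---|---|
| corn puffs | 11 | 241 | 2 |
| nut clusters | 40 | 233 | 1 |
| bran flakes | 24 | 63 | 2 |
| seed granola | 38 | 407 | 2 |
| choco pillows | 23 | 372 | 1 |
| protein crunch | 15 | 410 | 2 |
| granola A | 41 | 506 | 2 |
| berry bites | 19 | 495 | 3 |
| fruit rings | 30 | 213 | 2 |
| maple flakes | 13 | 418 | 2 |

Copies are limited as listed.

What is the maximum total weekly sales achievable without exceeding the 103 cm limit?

Taking the top-ratio products first gives 2×protein crunch + 2×berry bites + 2×maple flakes for 2646 (94 cm).
Replace protein crunch with berry bites: the trade gains 85 net, giving 2731 at 98 cm.
Every other selection either busts 103 cm or exceeds an availability limit or fails to beat 2731.

2731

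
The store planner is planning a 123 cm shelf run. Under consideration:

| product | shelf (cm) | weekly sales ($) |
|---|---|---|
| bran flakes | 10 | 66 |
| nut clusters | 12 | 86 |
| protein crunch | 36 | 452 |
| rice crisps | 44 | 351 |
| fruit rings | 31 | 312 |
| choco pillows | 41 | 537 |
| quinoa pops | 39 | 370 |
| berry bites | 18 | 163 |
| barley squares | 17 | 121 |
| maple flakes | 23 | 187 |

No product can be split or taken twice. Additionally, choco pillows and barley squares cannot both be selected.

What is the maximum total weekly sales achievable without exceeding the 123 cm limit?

1387

The ratio ordering already packs tightly: nut clusters + protein crunch + fruit rings + choco pillows, 120 cm, 1387.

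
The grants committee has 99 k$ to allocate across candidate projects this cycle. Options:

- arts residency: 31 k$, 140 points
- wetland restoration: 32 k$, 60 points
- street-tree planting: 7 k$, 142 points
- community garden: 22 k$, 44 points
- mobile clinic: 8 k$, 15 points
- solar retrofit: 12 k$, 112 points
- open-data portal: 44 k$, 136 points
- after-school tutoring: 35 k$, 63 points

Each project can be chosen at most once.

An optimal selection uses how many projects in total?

The maximum projected impact within 99 k$ is 530.
One optimal bundle: arts residency + street-tree planting + solar retrofit + open-data portal (94 k$).
All optima have 4 projects.

4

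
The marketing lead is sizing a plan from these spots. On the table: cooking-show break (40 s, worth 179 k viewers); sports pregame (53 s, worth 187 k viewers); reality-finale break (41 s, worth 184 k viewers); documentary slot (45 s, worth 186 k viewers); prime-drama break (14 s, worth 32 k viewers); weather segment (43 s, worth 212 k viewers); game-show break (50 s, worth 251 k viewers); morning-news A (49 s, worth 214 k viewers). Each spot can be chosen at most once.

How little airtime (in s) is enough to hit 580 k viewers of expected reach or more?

129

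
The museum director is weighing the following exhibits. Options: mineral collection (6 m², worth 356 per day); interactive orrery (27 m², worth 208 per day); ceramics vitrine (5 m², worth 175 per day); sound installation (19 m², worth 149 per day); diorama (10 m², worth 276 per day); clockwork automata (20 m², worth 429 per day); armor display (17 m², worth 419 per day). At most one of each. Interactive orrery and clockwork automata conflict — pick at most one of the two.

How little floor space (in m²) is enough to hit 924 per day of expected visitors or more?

Need the lightest bundle worth ≥ 924.
mineral collection + ceramics vitrine + armor display: 950 expected visitors at 28 m².
Any bundle with less than 28 m² falls short of 924.

28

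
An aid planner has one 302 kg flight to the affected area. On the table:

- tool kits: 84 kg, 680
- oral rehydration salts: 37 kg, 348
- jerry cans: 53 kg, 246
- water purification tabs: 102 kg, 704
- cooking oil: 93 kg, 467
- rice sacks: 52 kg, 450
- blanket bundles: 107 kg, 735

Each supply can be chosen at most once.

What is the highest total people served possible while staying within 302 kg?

By people served per kg: oral rehydration salts 9.41, rice sacks 8.65, tool kits 8.10, water purification tabs 6.90 lead.
The ratio heuristic lands on tool kits + oral rehydration salts + water purification tabs + rice sacks (2182) but leaves 27 kg idle.
Dropping tool kits frees 84 kg; slotting in blanket bundles (107 kg) lifts the total to 2237 at 298 kg.
No other feasible combination exceeds 2237.

2237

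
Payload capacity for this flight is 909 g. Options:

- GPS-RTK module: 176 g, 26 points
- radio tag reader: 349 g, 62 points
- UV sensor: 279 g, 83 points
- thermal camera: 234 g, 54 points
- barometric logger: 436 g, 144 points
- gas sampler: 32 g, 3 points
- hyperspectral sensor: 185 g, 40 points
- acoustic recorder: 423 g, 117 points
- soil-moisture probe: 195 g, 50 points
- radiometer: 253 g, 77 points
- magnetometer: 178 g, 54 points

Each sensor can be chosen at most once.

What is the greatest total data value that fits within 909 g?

Greedy by ratio would take barometric logger + gas sampler + radiometer + magnetometer: 899 g used, total 278.
Dropping gas sampler and radiometer frees 285 g; slotting in UV sensor (279 g) lifts the total to 281 at 893 g.
No other feasible combination exceeds 281.

281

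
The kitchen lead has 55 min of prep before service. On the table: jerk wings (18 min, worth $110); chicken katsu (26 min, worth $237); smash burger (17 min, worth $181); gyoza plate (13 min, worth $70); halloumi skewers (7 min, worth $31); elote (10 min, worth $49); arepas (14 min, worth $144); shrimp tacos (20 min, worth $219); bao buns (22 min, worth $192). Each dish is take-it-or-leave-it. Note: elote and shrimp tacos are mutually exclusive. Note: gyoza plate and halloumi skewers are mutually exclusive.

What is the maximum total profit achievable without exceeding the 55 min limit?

544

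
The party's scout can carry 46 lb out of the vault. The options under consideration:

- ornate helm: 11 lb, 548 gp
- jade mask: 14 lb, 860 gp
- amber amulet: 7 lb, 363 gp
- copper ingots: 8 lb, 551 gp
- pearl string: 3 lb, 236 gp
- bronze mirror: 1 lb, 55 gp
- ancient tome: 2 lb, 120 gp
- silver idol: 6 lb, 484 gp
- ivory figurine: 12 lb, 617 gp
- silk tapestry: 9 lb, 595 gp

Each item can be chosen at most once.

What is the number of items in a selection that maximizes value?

The maximum value within 46 lb is 2973.
One optimal bundle: jade mask + amber amulet + copper ingots + ancient tome + silver idol + silk tapestry (46 lb).
Any selection reaching 2973 contains exactly 6 items.

6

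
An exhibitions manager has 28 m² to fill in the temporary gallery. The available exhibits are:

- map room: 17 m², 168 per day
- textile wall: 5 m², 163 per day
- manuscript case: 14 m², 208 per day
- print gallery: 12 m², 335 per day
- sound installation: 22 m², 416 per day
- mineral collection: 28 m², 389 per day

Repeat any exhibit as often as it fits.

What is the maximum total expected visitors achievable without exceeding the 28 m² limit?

824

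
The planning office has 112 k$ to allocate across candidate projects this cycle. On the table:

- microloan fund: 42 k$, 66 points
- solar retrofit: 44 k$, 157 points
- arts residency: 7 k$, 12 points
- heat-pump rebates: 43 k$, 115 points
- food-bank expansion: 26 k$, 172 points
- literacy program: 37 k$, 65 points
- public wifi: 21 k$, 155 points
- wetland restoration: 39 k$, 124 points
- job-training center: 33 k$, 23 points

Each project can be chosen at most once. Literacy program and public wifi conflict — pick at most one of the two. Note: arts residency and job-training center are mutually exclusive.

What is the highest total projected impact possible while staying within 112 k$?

Density check — public wifi 7.38, food-bank expansion 6.62, solar retrofit 3.57, wetland restoration 3.18 are the best per k$.
Best packing: solar retrofit + arts residency + food-bank expansion + public wifi — 98 k$, 496 total.

496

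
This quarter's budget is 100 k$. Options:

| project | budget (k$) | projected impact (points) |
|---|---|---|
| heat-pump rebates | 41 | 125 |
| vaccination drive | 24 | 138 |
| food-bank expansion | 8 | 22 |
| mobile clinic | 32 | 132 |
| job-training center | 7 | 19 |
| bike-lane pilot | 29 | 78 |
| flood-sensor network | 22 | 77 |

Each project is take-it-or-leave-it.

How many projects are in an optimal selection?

3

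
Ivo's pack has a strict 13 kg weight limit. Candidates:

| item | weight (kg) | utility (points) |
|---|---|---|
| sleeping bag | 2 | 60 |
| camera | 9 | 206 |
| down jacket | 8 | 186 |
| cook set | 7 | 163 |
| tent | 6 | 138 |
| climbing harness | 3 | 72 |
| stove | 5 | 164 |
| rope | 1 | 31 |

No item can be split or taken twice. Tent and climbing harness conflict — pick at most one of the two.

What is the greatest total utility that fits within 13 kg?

Density check — stove 32.80, rope 31.00, sleeping bag 30.00, climbing harness 24.00 are the best per kg.
A density-first pass picks sleeping bag + climbing harness + stove + rope — 327 at 11 kg.
Dropping climbing harness and rope frees 4 kg; slotting in tent (6 kg) lifts the total to 362 at 13 kg.
An exhaustive check of the 256 subsets confirms 362.

362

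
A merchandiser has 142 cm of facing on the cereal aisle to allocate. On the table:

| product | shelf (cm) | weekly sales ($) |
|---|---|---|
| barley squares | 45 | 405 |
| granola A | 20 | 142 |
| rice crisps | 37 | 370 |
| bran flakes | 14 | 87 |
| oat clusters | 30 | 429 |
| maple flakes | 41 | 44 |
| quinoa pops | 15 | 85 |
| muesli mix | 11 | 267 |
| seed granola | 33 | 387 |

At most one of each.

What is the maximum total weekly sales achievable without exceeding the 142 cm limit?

The ratio heuristic lands on granola A + rice crisps + oat clusters + muesli mix + seed granola (1595) but leaves 11 cm idle.
Dropping rice crisps frees 37 cm; slotting in barley squares (45 cm) lifts the total to 1630 at 139 cm.

1630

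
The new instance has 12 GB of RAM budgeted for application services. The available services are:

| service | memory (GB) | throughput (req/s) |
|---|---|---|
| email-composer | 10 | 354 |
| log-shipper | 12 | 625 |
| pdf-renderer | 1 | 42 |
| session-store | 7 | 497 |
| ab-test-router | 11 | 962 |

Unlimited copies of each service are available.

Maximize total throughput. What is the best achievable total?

1004

Pdf-renderer + ab-test-router uses 12 of the 12 GB and totals 1004.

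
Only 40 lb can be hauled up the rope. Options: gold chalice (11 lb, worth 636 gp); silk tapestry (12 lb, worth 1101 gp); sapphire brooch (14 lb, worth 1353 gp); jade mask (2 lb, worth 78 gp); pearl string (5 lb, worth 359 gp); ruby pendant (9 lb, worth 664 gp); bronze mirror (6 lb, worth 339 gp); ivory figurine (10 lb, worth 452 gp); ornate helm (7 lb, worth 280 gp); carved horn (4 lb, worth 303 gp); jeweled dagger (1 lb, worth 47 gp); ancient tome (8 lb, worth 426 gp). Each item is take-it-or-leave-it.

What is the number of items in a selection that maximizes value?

The maximum value within 40 lb is 3477.
For example silk tapestry + sapphire brooch + pearl string + ruby pendant achieves it, using 40 lb.
All optima have 4 items.

4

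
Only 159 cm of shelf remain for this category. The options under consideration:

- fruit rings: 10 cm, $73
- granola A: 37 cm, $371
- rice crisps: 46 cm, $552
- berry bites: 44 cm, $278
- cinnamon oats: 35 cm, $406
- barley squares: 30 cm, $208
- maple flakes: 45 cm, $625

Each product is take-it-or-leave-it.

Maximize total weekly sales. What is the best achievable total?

1791

The ratio heuristic lands on fruit rings + rice crisps + cinnamon oats + maple flakes (1656) but leaves 23 cm idle.
Replace fruit rings with barley squares: the trade gains 135 net, giving 1791 at 156 cm.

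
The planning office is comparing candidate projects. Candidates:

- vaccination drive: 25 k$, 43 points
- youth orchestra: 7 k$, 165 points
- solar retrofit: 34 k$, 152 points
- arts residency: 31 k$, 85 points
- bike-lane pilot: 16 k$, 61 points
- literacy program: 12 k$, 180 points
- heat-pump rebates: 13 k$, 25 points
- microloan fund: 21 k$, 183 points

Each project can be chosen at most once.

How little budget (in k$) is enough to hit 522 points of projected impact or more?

Look for the lowest-budget combination reaching 522.
Taking youth orchestra + literacy program + microloan fund gives 528 (≥ 522) for 40 k$.
Below 40 k$ the best achievable stays under 522.

40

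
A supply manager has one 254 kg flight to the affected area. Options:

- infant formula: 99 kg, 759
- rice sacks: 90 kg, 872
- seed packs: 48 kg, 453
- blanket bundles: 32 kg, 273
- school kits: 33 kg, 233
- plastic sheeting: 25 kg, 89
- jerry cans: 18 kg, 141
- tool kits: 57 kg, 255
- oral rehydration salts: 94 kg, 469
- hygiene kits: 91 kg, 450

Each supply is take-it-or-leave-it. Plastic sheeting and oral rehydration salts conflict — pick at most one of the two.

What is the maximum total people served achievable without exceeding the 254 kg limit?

Greedy by ratio would take rice sacks + seed packs + blanket bundles + school kits + plastic sheeting + jerry cans: 246 kg used, total 2061.
Dropping seed packs and plastic sheeting and jerry cans frees 91 kg; slotting in infant formula (99 kg) lifts the total to 2137 at 254 kg.
Nothing else feasible within 254 kg beats 2137.

2137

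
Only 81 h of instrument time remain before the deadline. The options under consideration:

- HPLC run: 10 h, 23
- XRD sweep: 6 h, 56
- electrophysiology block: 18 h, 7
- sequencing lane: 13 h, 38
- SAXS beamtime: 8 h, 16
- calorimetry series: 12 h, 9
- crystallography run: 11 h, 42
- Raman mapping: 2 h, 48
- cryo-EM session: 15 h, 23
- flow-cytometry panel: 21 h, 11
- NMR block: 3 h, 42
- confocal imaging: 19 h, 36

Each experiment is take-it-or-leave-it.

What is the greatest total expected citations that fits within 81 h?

308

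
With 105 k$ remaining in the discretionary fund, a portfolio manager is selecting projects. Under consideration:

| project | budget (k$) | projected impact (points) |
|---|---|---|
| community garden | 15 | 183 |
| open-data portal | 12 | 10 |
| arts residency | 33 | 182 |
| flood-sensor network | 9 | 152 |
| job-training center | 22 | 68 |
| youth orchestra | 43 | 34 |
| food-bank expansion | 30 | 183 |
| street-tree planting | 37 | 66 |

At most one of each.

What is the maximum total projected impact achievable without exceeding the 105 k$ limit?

Best packing: community garden + open-data portal + arts residency + flood-sensor network + food-bank expansion — 99 k$, 710 total.
Nothing else within 105 k$ beats 710.

710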